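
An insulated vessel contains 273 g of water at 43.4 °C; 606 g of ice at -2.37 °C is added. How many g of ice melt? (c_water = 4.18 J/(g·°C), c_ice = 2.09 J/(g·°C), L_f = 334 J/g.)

Water can give up m c ΔT = 273×4.18×43.4 = 49525 J before reaching 0 °C.
Of that, 606×2.09×2.37 = 3001.7 J goes to bring the ice to 0 °C, leaving 46524 J.
Fully melting the ice requires m_ice L_f = 606×334 = 202404 J.
46524 J < 202404 J, so only part of the ice melts and the system sits at 0 °C.
m_melt = 46524 / L_f = 139.3 g.

m_melted ≈ 139 g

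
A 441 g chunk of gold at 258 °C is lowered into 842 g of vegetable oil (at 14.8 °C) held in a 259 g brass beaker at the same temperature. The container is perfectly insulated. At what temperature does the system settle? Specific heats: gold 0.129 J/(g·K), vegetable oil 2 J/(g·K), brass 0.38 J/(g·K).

T_f ≈ 22.3 °C

With ΣQ=0 the equilibrium temperature is the m·c-weighted mean:
T_f = (56.89×258 + 1684×14.8 + 98.42×14.8) / (56.89 + 1684 + 98.42)
    = 41057 / 1839.3 ≈ 22.32 °C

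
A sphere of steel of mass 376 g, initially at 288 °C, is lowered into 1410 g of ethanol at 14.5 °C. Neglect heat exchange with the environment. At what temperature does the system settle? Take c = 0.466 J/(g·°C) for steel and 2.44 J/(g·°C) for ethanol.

T_f ≈ 27.8 °C

Setting the total heat transfer to zero:
376*0.466*(T − 288) + 1410*2.44*(T − 14.5) = 0
3615.6 T = 100348
T ≈ 27.75 °C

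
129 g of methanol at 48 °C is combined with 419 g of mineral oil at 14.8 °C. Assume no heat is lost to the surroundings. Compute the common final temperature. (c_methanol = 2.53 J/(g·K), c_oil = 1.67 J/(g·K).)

T_f ≈ 25.4 °C

Energy conservation, ΣQ = 0:
129*2.53*(T − 48) + 419*1.67*(T − 14.8) = 0
(326.37 + 699.73) T = 326.37*48 + 699.73*14.8
T ≈ 25.36 °C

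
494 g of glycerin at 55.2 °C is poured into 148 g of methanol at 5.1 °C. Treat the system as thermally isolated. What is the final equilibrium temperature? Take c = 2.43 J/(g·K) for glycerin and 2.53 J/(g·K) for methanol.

T_f ≈ 43.3 °C

T_f is the heat-capacity-weighted average of the initial temperatures:
T_f = (1200.4·55.2 + 374.44·5.1) / (1200.4 + 374.44)
    = 68173 / 1574.9 ≈ 43.29 °C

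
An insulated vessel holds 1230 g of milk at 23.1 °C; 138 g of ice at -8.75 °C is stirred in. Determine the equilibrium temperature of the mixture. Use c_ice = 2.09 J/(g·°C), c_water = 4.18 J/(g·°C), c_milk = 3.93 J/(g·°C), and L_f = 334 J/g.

T_f ≈ 11.7 °C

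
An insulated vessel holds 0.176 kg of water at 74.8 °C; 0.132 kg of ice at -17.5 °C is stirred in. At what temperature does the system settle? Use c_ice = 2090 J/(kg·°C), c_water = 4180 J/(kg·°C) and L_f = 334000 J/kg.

T_f ≈ 4.7 °C

Energy conservation, ΣQ = 0:
warm ice to 0 °C: 0.132×2090×(0 − (-17.5)) = 4827.9
  fusion: m_ice L_f = 0.132×334000 = 44088
  warm the meltwater: 551.76 T
  water: 735.68(T − 74.8)
1287.4 T = 55029 − 48916 = 6113
T ≈ 4.75 °C — above 0 °C, consistent with complete melting.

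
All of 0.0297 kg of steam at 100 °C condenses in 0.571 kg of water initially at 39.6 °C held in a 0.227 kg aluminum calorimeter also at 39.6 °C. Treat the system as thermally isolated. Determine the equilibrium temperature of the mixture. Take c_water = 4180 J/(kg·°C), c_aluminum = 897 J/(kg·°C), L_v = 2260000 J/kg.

T_f ≈ 67.1 °C

Setting the total heat transfer to zero:
latent heat released on condensation: 0.0297×2260000 = 67122; condensed water 100 °C→T: 124.15(T − 100); water warms: 0.571×4180×(T − 39.6) = 2386.8(T − 39.6); cup: 203.62(T − 39.6)
2714.5 T = 67122 + 12415 + 102580 = 182116
T ≈ 67.09 °C — below 100 °C, confirming all the steam condensed.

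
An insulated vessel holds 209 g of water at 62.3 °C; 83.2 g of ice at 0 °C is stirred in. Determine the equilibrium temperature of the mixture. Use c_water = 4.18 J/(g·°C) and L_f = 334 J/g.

Setting the total heat transfer to zero:
fusion: m_ice L_f = 83.2×334 = 27789; warm the meltwater: 347.78 T; water cools: 209×4.18×(T − 62.3) = 873.62(T − 62.3)
1221.4 T = 54427 − 27789 = 26638
T ≈ 21.81 °C — above 0 °C, consistent with complete melting.

T_f ≈ 21.8 °C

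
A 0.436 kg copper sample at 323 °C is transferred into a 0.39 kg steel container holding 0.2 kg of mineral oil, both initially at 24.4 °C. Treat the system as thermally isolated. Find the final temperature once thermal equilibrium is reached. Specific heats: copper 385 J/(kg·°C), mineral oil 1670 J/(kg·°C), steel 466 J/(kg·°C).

Energy conservation, ΣQ = 0:
0.436*385*(T − 323) + 0.2*1670*(T − 24.4) + 0.39*466*(T − 24.4) = 0
167.86(T − 323) + 334(T − 24.4) + 181.74(T − 24.4) = 0
683.6 T = 66803
T = 66803/683.6 ≈ 97.72 °C

T_f ≈ 97.7 °C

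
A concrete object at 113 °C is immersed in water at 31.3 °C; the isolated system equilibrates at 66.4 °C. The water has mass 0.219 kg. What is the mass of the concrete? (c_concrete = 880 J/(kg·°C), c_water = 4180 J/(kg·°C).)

m ≈ 0.784 kg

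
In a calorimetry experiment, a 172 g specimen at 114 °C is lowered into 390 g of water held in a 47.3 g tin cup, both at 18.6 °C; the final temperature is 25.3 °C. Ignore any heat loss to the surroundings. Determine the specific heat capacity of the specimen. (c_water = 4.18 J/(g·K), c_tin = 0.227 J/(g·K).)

Let T be the final temperature. ΣQ_i = 0:
172·c·(25.3 − 114) + 390·4.18·(25.3 − 18.6) + 47.3·0.227·(25.3 − 18.6) = 0
-15256 c = -10994
c = -10994/-15256 ≈ 0.7206 J/(g·K)

c ≈ 0.721 J/(g·K)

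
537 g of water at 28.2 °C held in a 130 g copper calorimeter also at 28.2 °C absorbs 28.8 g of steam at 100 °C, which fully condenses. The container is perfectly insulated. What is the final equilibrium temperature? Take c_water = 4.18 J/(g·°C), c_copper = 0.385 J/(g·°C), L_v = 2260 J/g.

T_f ≈ 58.7 °C

Energy balance with sensible and latent terms:
condense steam: −28.8×2260 = −65088; condensed water 100 °C→T: 120.38(T − 100); water warms: 537×4.18×(T − 28.2) = 2244.7(T − 28.2); copper cup: 130×0.385×(T − 28.2) = 50.05(T − 28.2)
2415.1 T = 65088 + 12038 + 64711 = 141837
T ≈ 58.73 °C — below 100 °C, confirming all the steam condensed.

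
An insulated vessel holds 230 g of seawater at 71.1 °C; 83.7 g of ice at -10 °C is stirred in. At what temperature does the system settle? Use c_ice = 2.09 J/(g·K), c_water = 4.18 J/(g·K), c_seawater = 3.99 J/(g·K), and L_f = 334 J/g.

Let T be the final temperature. ΣQ_i = 0:
ice -10→0 °C: 83.7×2.09×10 = 1749.3; fusion: m_ice L_f = 83.7×334 = 27956; meltwater 0→T: 83.7×4.18×T = 349.87 T; seawater: 917.7(T − 71.1)
1267.6 T = 65248 − 29705 = 35543
T ≈ 28.04 °C (positive, so assuming full melt was valid).

T_f ≈ 28.0 °C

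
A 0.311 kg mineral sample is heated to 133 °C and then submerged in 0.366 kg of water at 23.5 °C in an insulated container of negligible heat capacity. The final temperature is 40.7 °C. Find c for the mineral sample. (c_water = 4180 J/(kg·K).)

Heat lost by the mineral sample = heat gained by the water:
0.311·c·(133 − 40.7) = 0.366·4180·(40.7 − 23.5)
28.71 c = 26314  ⇒  c ≈ 916.7 J/(kg·K)

c ≈ 917 J/(kg·K)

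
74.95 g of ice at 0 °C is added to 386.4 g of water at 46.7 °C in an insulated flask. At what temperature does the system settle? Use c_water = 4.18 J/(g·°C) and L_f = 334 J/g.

Taking heat into each body as positive, Σ m c ΔT = 0:
latent heat to melt: 74.95×334 = 25033
  meltwater 0→T: 74.95×4.18×T = 313.29 T
  water: 1615.2(T − 46.7)
1928.4 T = 75428 − 25033 = 50394
T ≈ 26.13 °C. Since T > 0 °C, the all-ice-melts assumption holds.

T_f ≈ 26.1 °C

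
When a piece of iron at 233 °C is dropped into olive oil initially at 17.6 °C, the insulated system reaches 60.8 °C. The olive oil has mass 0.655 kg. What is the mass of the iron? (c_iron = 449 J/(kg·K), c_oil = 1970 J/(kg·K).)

m ≈ 0.721 kg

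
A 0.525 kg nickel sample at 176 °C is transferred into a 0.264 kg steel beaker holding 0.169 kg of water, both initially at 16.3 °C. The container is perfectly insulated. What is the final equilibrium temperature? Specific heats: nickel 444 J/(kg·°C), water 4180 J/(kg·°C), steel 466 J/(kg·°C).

Setting the total heat transfer to zero:
0.525×444×(T − 176) + 0.169×4180×(T − 16.3) + 0.264×466×(T − 16.3) = 0
(233.1 + 706.42 + 123.02) T = 233.1×176 + 706.42×16.3 + 123.02×16.3
T = 54546 / 1062.5 = 51.3 °C

T_f ≈ 51.3 °C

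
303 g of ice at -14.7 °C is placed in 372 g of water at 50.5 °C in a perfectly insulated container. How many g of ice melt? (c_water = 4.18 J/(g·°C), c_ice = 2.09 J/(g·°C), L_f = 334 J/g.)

m_melted ≈ 207 g

Cooling the water to 0 °C releases 372×4.18×50.5 = 78525 J.
Of that, 303×2.09×14.7 = 9309.1 J goes to bring the ice to 0 °C, leaving 69216 J.
Fully melting the ice requires m_ice L_f = 303×334 = 101202 J.
69216 J < 101202 J, so only part of the ice melts and the system sits at 0 °C.
m_melted×334 = 69216  ⇒  m_melted ≈ 207.2 g.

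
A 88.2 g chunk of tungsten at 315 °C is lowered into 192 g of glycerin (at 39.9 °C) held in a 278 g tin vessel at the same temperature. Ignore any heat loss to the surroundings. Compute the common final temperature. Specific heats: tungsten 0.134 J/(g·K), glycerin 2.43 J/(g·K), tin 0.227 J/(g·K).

T_f ≈ 45.9 °C

Taking heat into each body as positive, Σ m c ΔT = 0:
88.2·0.134·(T − 315) + 192·2.43·(T − 39.9) + 278·0.227·(T − 39.9) = 0
(11.82 + 466.56 + 63.11) T = 11.82·315 + 466.56·39.9 + 63.11·39.9
T = 24857/541.48 ≈ 45.90 °C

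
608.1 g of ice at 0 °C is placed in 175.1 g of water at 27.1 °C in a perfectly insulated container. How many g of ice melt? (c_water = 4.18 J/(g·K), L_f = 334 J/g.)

m_melted ≈ 59.4 g

Water can give up m c ΔT = 175.1×4.18×27.1 = 19835 J before reaching 0 °C.
To melt every bit of ice: 608.1×334 = 203105 J.
Since 19835 < 203105 J, not all the ice melts; equilibrium is at 0 °C.
Mass melted = 19835/334 ≈ 59.39 g.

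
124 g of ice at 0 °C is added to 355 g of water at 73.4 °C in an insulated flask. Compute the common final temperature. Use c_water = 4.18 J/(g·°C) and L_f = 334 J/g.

Energy balance with sensible and latent terms:
latent heat to melt: 124×334 = 41416; meltwater 0→T: 124×4.18×T = 518.32 T; water: 1483.9(T − 73.4)
2002.2 T = 108918 − 41416 = 67502
T ≈ 33.71 °C — above 0 °C, consistent with complete melting.

T_f ≈ 33.7 °C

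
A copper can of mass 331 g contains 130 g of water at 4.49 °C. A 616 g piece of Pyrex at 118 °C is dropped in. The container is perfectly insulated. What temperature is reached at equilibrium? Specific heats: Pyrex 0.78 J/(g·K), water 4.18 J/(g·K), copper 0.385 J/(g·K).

Net heat exchanged in the isolated system is zero:
616·0.78·(T − 118) + 130·4.18·(T − 4.49) + 331·0.385·(T − 4.49) = 0
1151.3 T = 59709
T = 59709/1151.3 ≈ 51.86 °C

T_f ≈ 51.9 °C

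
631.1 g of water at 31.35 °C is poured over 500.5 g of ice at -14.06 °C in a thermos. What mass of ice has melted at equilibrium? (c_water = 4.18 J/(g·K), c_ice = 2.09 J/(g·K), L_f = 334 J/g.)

m_melted ≈ 204 g

Heat available from the water dropping to 0 °C: 631.1·4.18·31.35 = 82701 J.
Of that, 500.5·2.09·14.06 = 14707 J goes to bring the ice to 0 °C, leaving 67994 J.
Fully melting the ice requires m_ice L_f = 500.5·334 = 167167 J.
Since 67994 < 167167 J, not all the ice melts; equilibrium is at 0 °C.
Mass melted = 67994/334 ≈ 203.6 g.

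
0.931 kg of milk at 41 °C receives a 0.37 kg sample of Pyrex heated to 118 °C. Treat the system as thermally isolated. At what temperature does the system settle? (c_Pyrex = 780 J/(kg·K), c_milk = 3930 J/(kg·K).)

T_f ≈ 46.6 °C

Set heat shed by the hot body equal to heat absorbed by the cold body:
0.37·780·(118 − T) = 0.931·3930·(T − 41)
288.6(118 − T) = 3658.8(T − 41)
3947.4 T = 184067  ⇒  T ≈ 46.63 °C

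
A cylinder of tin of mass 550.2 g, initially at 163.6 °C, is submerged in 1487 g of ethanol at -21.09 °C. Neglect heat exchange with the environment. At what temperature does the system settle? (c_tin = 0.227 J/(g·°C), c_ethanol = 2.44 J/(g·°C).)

T_f ≈ -14.9 °C

Let T be the final temperature. ΣQ_i = 0:
550.2*0.227*(T − 163.6) + 1487*2.44*(T − (-21.09)) = 0
124.9(T − 163.6) + 3628.3(T − (-21.09)) = 0
3753.2 T = -56088
T ≈ -14.94 °C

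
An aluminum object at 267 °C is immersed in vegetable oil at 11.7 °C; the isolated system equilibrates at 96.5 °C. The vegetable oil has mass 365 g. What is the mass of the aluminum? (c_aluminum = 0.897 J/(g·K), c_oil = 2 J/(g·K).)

m ≈ 405 g

Heat gained plus heat lost sum to zero:
m×0.897×(96.5 − 267) + 365×2×(96.5 − 11.7) = 0
-152.94 m = -61904
m = -61904/-152.94 ≈ 404.8 g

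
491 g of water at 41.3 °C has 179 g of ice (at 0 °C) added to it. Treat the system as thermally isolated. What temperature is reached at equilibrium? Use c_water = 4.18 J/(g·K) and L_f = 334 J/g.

T_f ≈ 8.9 °C

Energy conservation, ΣQ = 0:
latent heat to melt: 179×334 = 59786; meltwater 0→T: 179×4.18×T = 748.22 T; water: 2052.4(T − 41.3)
2800.6 T = 84763 − 59786 = 24977
T ≈ 8.92 °C — above 0 °C, consistent with complete melting.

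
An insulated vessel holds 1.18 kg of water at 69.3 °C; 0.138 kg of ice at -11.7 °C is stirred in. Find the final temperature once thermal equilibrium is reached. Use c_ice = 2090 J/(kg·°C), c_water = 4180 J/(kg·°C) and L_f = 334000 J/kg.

Heat gained plus heat lost sum to zero:
ice -11.7→0 °C: 0.138×2090×11.7 = 3374.5
  latent heat to melt: 0.138×334000 = 46092
  warm the meltwater: 576.84 T
  water: 4932.4(T − 69.3)
5509.2 T = 341815 − 49467 = 292349
T ≈ 53.07 °C. Since T > 0 °C, the all-ice-melts assumption holds.

T_f ≈ 53.1 °C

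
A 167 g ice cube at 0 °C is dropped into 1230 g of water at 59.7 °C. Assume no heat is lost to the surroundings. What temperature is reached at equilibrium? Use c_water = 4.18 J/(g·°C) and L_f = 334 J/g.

Let T be the final temperature. ΣQ_i = 0:
fusion: m_ice L_f = 167×334 = 55778; warm the meltwater: 698.06 T; water: 5141.4(T − 59.7)
5839.5 T = 306942 − 55778 = 251164
T ≈ 43.01 °C. Since T > 0 °C, the all-ice-melts assumption holds.

T_f ≈ 43.0 °C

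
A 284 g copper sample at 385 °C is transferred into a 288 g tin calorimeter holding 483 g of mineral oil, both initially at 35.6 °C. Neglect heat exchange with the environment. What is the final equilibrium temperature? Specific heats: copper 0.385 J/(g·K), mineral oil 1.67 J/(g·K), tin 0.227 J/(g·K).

T_f ≈ 74.5 °C

Conservation of energy gives ΣQ = 0:
284×0.385×(T − 385) + 483×1.67×(T − 35.6) + 288×0.227×(T − 35.6) = 0
981.33 T = 73139
T ≈ 74.53 °C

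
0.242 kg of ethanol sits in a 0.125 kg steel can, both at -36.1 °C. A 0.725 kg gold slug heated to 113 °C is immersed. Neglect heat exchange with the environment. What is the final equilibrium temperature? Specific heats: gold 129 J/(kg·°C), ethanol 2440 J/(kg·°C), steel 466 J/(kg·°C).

Let T be the final temperature. ΣQ_i = 0:
0.725·129·(T − 113) + 0.242·2440·(T − (-36.1)) + 0.125·466·(T − (-36.1)) = 0
93.52(T − 113) + 590.48(T − (-36.1)) + 58.25(T − (-36.1)) = 0
742.25 T = -12851
T = -12851/742.25 ≈ -17.31 °C

T_f ≈ -17.3 °C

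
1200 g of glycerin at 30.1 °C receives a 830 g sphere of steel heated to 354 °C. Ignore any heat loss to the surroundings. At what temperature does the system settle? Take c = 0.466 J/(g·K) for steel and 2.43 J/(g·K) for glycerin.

Heat gained plus heat lost sum to zero:
830×0.466×(T − 354) + 1200×2.43×(T − 30.1) = 0
(386.78 + 2916) T = 386.78×354 + 2916×30.1
T ≈ 68.03 °C

T_f ≈ 68.0 °C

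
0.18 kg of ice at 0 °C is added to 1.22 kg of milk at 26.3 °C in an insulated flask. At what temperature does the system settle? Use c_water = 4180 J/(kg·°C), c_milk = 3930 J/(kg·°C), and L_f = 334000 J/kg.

Heat gained plus heat lost sum to zero:
fusion: m_ice L_f = 0.18×334000 = 60120; meltwater 0→T: 0.18×4180×T = 752.4 T; milk: 4794.6(T − 26.3)
5547 T = 126098 − 60120 = 65978
T ≈ 11.89 °C (positive, so assuming full melt was valid).

T_f ≈ 11.9 °C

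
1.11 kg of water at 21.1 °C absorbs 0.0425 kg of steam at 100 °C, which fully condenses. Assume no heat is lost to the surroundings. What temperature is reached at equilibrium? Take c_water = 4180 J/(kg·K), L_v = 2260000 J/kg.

T_f ≈ 43.9 °C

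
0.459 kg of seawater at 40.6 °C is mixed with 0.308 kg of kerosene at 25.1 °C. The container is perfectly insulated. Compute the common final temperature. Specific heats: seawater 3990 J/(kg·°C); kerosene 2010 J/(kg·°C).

Setting the total heat transfer to zero:
0.459*3990*(T − 40.6) + 0.308*2010*(T − 25.1) = 0
1831.4(T − 40.6) + 619.08(T − 25.1) = 0
2450.5 T = 89894
T = 89894 / 2450.5 = 36.7 °C

T_f ≈ 36.7 °C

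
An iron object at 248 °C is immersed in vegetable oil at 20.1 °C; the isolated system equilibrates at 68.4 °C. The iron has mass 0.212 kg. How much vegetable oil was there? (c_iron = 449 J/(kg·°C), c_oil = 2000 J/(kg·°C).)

Setting the total heat transfer to zero:
0.212·449·(68.4 − 248) + m·2000·(68.4 − 20.1) = 0
96600 m = 17096
m = 17096/96600 ≈ 0.177 kg

m ≈ 0.177 kg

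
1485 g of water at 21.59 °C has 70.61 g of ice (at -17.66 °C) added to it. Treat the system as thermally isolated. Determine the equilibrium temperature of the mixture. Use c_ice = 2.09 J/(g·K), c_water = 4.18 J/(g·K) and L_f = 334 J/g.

T_f ≈ 16.6 °C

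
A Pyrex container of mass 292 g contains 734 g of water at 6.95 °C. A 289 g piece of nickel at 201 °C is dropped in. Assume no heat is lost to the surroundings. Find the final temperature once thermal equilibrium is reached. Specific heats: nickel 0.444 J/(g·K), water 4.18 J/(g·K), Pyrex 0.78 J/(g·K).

T_f ≈ 14.2 °C

Energy conservation, ΣQ = 0:
289×0.444×(T − 201) + 734×4.18×(T − 6.95) + 292×0.78×(T − 6.95) = 0
(128.32 + 3068.1 + 227.76) T = 128.32×201 + 3068.1×6.95 + 227.76×6.95
T = 48698/3424.2 ≈ 14.22 °C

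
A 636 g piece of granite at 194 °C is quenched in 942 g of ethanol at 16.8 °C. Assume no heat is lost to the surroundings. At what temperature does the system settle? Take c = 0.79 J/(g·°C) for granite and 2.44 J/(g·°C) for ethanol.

Taking heat into each body as positive, Σ m c ΔT = 0:
636·0.79·(T − 194) + 942·2.44·(T − 16.8) = 0
502.44(T − 194) + 2298.5(T − 16.8) = 0
2800.9 T = 136088
T ≈ 48.59 °C

T_f ≈ 48.6 °C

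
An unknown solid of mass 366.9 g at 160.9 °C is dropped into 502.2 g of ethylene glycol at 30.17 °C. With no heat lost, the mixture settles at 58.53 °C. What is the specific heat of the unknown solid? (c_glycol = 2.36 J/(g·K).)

Taking heat into each body as positive, Σ m c ΔT = 0:
366.9·c·(58.53 − 160.9) + 502.2·2.36·(58.53 − 30.17) = 0
-37560 c = -33612
c = -33612/-37560 ≈ 0.8949 J/(g·K)

c ≈ 0.895 J/(g·K)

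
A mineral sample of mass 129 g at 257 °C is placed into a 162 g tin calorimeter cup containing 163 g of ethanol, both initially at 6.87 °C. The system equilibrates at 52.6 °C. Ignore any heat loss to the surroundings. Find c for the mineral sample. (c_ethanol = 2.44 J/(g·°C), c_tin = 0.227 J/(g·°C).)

c ≈ 0.754 J/(g·°C)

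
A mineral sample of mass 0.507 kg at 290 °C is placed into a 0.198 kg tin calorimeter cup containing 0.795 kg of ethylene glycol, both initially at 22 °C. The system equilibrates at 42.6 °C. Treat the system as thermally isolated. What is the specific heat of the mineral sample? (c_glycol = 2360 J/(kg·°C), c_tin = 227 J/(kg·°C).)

Let T be the final temperature. ΣQ_i = 0:
0.507×c×(42.6 − 290) + 0.795×2360×(42.6 − 22) + 0.198×227×(42.6 − 22) = 0
-125.43 c = -39576
c = -39576/-125.43 ≈ 315.5 J/(kg·°C)

c ≈ 316 J/(kg·°C)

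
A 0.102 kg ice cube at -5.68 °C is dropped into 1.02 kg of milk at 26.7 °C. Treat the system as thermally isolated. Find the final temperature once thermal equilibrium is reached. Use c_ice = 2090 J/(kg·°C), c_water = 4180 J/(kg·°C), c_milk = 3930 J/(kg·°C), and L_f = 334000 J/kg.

T_f ≈ 16.2 °C

Taking heat into each body as positive, Σ m c ΔT = 0:
warm ice to 0 °C: 0.102·2090·(0 − (-5.68)) = 1210.9
  melt ice: 0.102·334000 = 34068
  meltwater 0→T: 0.102·4180·T = 426.36 T
  milk: 4008.6(T − 26.7)
4435 T = 107030 − 35279 = 71751
T ≈ 16.18 °C. Since T > 0 °C, the all-ice-melts assumption holds.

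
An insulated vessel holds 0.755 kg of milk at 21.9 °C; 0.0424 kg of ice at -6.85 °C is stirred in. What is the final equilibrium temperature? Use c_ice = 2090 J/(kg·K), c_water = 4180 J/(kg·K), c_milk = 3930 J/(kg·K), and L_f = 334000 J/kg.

T_f ≈ 16.0 °C

Setting the total heat transfer to zero:
warm ice to 0 °C: 0.0424×2090×(0 − (-6.85)) = 607.02
  latent heat to melt: 0.0424×334000 = 14162
  meltwater 0→T: 0.0424×4180×T = 177.23 T
  milk: 2967.2(T − 21.9)
3144.4 T = 64981 − 14769 = 50212
T ≈ 15.97 °C. Since T > 0 °C, the all-ice-melts assumption holds.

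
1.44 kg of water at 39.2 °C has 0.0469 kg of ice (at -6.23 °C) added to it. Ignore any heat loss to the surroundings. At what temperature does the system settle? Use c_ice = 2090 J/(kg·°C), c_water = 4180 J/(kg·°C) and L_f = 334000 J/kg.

T_f ≈ 35.3 °C

Energy conservation, ΣQ = 0:
ice -6.23→0 °C: 0.0469·2090·6.23 = 610.67
  melt ice: 0.0469·334000 = 15665
  warm the meltwater: 196.04 T
  water: 6019.2(T − 39.2)
6215.2 T = 235953 − 16275 = 219677
T ≈ 35.34 °C (positive, so assuming full melt was valid).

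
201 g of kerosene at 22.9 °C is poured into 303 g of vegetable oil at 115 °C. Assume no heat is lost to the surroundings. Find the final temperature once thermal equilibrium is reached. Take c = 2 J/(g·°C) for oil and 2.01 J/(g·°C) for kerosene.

T_f ≈ 78.2 °C

T_f is the heat-capacity-weighted average of the initial temperatures:
T_f = (606×115 + 404.01×22.9) / (606 + 404.01)
    = 78942 / 1010 ≈ 78.16 °C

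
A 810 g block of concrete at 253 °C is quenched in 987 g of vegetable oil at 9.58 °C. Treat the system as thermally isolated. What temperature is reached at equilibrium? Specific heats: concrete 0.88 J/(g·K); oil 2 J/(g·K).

Set heat shed by the hot body equal to heat absorbed by the cold body:
810·0.88·(253 − T) = 987·2·(T − 9.58)
712.8(253 − T) = 1974(T − 9.58)
2686.8 T = 199249  ⇒  T ≈ 74.16 °C

T_f ≈ 74.2 °C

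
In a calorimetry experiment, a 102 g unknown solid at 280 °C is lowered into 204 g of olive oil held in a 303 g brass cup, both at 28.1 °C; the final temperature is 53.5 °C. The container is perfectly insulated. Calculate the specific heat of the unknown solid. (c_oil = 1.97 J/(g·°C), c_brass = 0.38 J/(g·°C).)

Net heat exchanged in the isolated system is zero:
102·c·(53.5 − 280) + 204·1.97·(53.5 − 28.1) + 303·0.38·(53.5 − 28.1) = 0
-23103 c = -13132
c = -13132/-23103 ≈ 0.5684 J/(g·°C)

c ≈ 0.568 J/(g·°C)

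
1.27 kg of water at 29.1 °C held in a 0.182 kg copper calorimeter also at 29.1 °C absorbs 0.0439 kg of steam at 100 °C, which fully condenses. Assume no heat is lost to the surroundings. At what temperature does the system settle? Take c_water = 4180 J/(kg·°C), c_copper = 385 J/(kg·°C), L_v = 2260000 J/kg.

T_f ≈ 49.3 °C

Setting the total heat transfer to zero:
condense steam: −0.0439·2260000 = −99214; condensed water 100 °C→T: 183.5(T − 100); water warms: 1.27·4180·(T − 29.1) = 5308.6(T − 29.1); copper cup: 0.182·385·(T − 29.1) = 70.07(T − 29.1)
5562.2 T = 99214 + 18350 + 156519 = 274083
T ≈ 49.28 °C — below 100 °C, confirming all the steam condensed.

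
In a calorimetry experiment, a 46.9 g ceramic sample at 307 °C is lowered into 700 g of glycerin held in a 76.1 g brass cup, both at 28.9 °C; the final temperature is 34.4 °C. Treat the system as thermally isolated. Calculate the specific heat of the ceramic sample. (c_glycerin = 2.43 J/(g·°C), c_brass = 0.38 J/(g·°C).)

c ≈ 0.744 J/(g·°C)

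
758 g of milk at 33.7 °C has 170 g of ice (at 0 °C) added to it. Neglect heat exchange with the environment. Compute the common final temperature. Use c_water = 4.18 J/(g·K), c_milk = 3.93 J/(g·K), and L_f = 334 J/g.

Energy balance with sensible and latent terms:
melt ice: 170·334 = 56780; meltwater 0→T: 170·4.18·T = 710.6 T; milk: 2978.9(T − 33.7)
3689.5 T = 100390 − 56780 = 43610
T ≈ 11.82 °C (positive, so assuming full melt was valid).

T_f ≈ 11.8 °C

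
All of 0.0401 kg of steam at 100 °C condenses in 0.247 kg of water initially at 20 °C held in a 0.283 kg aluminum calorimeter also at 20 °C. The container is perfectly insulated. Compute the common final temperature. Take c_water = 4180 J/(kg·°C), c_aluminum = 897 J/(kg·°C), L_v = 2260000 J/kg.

Energy conservation, ΣQ = 0:
latent heat released on condensation: 0.0401×2260000 = 90626; condensed water 100 °C→T: 167.62(T − 100); water warms: 0.247×4180×(T − 20) = 1032.5(T − 20); cup: 253.85(T − 20)
1453.9 T = 90626 + 16762 + 25726 = 133114
T ≈ 91.55 °C — below 100 °C, confirming all the steam condensed.

T_f ≈ 91.6 °C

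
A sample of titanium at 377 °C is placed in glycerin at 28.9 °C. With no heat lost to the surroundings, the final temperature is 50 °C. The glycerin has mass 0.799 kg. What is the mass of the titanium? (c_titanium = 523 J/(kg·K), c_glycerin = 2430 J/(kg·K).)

Let T be the final temperature. ΣQ_i = 0:
m·523·(50 − 377) + 0.799·2430·(50 − 28.9) = 0
-171021 m = -40967
m = -40967/-171021 ≈ 0.2395 kg

m ≈ 0.24 kg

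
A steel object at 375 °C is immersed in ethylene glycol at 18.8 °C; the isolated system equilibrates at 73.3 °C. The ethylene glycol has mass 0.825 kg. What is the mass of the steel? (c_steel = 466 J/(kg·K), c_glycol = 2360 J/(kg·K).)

m ≈ 0.755 kg

Heat lost by the steel = heat gained by the glycol:
m·466·(375 − 73.3) = 0.825·2360·(73.3 − 18.8)
140592 m = 106112  ⇒  m ≈ 0.7547 kg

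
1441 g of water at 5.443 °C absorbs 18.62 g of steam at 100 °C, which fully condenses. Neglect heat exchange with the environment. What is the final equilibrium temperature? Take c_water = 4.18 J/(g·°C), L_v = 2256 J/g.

T_f ≈ 13.5 °C

Setting the total heat transfer to zero:
steam→water at 100 °C releases m L_v = 18.62×2256 = 42007; condensate cools 100→T: 18.62×4.18×(T − 100) = 77.83(T − 100); original water: 6023.4(T − 5.443)
6101.2 T = 42007 + 7783.2 + 32785 = 82575
T ≈ 13.53 °C, under the boiling point, so the assumption holds.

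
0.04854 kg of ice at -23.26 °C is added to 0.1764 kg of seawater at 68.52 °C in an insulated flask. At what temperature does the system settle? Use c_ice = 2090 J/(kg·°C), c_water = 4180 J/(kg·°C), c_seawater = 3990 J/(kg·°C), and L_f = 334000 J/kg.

Let T be the final temperature. ΣQ_i = 0:
warm ice to 0 °C: 0.04854·2090·(0 − (-23.26)) = 2359.7
  melt ice: 0.04854·334000 = 16212
  warm the meltwater: 202.9 T
  seawater cools: 0.1764·3990·(T − 68.52) = 703.84(T − 68.52)
906.73 T = 48227 − 18572 = 29655
T ≈ 32.71 °C — above 0 °C, consistent with complete melting.

T_f ≈ 32.7 °C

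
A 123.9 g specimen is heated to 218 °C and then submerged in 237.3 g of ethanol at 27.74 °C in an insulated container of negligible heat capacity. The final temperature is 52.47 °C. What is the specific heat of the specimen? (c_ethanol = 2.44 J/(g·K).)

c ≈ 0.698 J/(g·K)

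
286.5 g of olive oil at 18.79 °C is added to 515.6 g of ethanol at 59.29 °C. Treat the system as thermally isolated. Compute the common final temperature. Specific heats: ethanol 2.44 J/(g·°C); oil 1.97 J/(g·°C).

T_f ≈ 46.7 °C

|Q_ethanol| = |Q_oil|:
515.6*2.44*(59.29 − T) = 286.5*1.97*(T − 18.79)
1258.1(59.29 − T) = 564.4(T − 18.79)
1822.5 T = 85196  ⇒  T ≈ 46.75 °C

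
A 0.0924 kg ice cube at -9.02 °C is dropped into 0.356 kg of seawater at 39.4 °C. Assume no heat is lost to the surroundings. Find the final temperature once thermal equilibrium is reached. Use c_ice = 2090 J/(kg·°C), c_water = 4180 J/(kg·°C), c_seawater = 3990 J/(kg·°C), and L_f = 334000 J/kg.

Let T be the final temperature. ΣQ_i = 0:
ice -9.02→0 °C: 0.0924·2090·9.02 = 1741.9
  latent heat to melt: 0.0924·334000 = 30862
  warm the meltwater: 386.23 T
  seawater: 1420.4(T − 39.4)
1806.7 T = 55965 − 32604 = 23362
T ≈ 12.93 °C (positive, so assuming full melt was valid).

T_f ≈ 12.9 °C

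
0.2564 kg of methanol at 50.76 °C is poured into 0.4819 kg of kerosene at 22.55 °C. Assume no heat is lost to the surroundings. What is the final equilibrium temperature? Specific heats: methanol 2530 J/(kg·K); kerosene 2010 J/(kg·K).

Energy conservation, ΣQ = 0:
0.2564*2530*(T − 50.76) + 0.4819*2010*(T − 22.55) = 0
(648.69 + 968.62) T = 648.69*50.76 + 968.62*22.55
T = 54770 / 1617.3 = 33.9 °C

T_f ≈ 33.9 °C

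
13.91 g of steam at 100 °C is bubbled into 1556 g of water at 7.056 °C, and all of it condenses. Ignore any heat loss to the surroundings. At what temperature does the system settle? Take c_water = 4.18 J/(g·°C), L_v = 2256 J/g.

T_f ≈ 12.7 °C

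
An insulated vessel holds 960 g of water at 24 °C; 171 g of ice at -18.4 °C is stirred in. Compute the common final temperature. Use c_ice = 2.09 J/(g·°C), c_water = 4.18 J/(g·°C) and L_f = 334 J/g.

T_f ≈ 6.9 °C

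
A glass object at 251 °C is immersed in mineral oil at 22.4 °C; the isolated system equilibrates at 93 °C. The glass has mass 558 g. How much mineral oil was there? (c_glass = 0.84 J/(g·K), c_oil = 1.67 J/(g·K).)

Let T be the final temperature. ΣQ_i = 0:
558·0.84·(93 − 251) + m·1.67·(93 − 22.4) = 0
117.9 m = 74058
m = 74058/117.9 ≈ 628.1 g

m ≈ 628 g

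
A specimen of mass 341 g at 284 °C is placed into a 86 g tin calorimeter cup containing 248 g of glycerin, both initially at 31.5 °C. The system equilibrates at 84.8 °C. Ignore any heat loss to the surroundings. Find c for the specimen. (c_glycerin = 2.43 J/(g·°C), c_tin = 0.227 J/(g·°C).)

c ≈ 0.488 J/(g·°C)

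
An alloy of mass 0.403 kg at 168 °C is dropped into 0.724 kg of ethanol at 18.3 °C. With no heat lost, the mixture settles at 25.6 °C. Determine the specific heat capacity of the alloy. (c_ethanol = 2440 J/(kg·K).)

c ≈ 225 J/(kg·K)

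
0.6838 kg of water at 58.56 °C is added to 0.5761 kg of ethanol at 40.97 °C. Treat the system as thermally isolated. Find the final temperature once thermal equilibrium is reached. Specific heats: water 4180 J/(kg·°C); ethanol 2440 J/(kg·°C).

Let T be the final temperature. ΣQ_i = 0:
0.6838*4180*(T − 58.56) + 0.5761*2440*(T − 40.97) = 0
2858.3(T − 58.56) + 1405.7(T − 40.97) = 0
4264 T = 224972
T ≈ 52.76 °C

T_f ≈ 52.8 °C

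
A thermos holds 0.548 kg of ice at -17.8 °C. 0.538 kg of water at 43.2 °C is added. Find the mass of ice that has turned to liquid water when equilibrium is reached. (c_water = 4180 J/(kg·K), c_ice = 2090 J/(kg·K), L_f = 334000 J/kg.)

Cooling the water to 0 °C releases 0.538×4180×43.2 = 97150 J.
Warming the ice to 0 °C takes 0.548×2090×17.8 = 20387 J, leaving 76763 J for melting.
Melting all 0.548 kg of ice would need 0.548×334000 = 183032 J.
Since 76763 < 183032 J, not all the ice melts; equilibrium is at 0 °C.
Mass melted = 76763/334000 ≈ 0.2298 kg.

m_melted ≈ 0.23 kg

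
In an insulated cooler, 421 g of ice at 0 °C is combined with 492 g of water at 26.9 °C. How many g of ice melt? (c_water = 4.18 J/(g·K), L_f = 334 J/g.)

Cooling the water to 0 °C releases 492·4.18·26.9 = 55321 J.
Melting all 421 g of ice would need 421·334 = 140614 J.
55321 J < 140614 J, so only part of the ice melts and the system sits at 0 °C.
m_melted·334 = 55321  ⇒  m_melted ≈ 165.6 g.

m_melted ≈ 166 g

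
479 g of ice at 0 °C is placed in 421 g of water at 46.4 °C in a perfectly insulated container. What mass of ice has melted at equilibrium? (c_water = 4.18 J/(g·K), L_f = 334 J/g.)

m_melted ≈ 244 g

Cooling the water to 0 °C releases 421×4.18×46.4 = 81654 J.
Melting all 479 g of ice would need 479×334 = 159986 J.
81654 J < 159986 J, so only part of the ice melts and the system sits at 0 °C.
m_melt = 81654 / L_f = 244.5 g.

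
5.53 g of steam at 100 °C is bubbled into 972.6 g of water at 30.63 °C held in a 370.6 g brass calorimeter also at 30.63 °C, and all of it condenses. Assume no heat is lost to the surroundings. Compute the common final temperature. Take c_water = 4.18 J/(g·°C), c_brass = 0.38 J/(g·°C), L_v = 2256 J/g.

Energy balance with sensible and latent terms:
condense steam: −5.53·2256 = −12476; condensed water 100 °C→T: 23.12(T − 100); original water: 4065.5(T − 30.63); cup: 140.83(T − 30.63)
4229.4 T = 12476 + 2311.5 + 128839 = 143626
T ≈ 33.96 °C, under the boiling point, so the assumption holds.

T_f ≈ 34.0 °C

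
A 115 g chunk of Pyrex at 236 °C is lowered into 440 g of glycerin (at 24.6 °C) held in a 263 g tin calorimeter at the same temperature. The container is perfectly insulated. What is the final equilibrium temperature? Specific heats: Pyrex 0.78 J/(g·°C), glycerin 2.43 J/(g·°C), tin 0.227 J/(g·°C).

T_f ≈ 40.2 °C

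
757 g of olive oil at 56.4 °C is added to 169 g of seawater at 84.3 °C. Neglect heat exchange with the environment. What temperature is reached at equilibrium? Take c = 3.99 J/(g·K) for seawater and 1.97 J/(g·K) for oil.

Let T be the final temperature. ΣQ_i = 0:
169·3.99·(T − 84.3) + 757·1.97·(T − 56.4) = 0
2165.6 T = 140953
T = 140953 / 2165.6 = 65.1 °C

T_f ≈ 65.1 °C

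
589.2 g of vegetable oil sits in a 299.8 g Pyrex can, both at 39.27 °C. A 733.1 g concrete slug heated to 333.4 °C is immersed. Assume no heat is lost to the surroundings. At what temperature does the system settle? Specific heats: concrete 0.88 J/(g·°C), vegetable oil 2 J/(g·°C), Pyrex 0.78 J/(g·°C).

T_f ≈ 131.5 °C

Taking heat into each body as positive, Σ m c ΔT = 0:
733.1×0.88×(T − 333.4) + 589.2×2×(T − 39.27) + 299.8×0.78×(T − 39.27) = 0
(645.13 + 1178.4 + 233.84) T = 645.13×333.4 + 1178.4×39.27 + 233.84×39.27
T = 270544 / 2057.4 = 132 °C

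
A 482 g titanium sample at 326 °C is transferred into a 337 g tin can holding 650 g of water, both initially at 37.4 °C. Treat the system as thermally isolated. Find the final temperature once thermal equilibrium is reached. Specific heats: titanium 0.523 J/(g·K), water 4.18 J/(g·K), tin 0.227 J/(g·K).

T_f ≈ 61.3 °C

Let T be the final temperature. ΣQ_i = 0:
482×0.523×(T − 326) + 650×4.18×(T − 37.4) + 337×0.227×(T − 37.4) = 0
252.09(T − 326) + 2717(T − 37.4) + 76.5(T − 37.4) = 0
3045.6 T = 186657
T = 186657/3045.6 ≈ 61.29 °C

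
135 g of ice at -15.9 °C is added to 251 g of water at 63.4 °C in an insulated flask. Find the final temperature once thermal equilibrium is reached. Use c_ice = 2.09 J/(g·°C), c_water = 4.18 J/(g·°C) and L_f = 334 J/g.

T_f ≈ 10.5 °C

Taking heat into each body as positive, Σ m c ΔT = 0:
warm ice to 0 °C: 135·2.09·(0 − (-15.9)) = 4486.2; latent heat to melt: 135·334 = 45090; warm the meltwater: 564.3 T; water cools: 251·4.18·(T − 63.4) = 1049.2(T − 63.4)
1613.5 T = 66518 − 49576 = 16942
T ≈ 10.50 °C — above 0 °C, consistent with complete melting.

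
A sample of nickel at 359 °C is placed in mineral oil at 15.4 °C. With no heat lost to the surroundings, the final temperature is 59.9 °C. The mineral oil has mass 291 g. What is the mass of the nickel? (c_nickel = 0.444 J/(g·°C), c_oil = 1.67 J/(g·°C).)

Net heat exchanged in the isolated system is zero:
m×0.444×(59.9 − 359) + 291×1.67×(59.9 − 15.4) = 0
-132.8 m = -21626
m = -21626/-132.8 ≈ 162.8 g

m ≈ 163 g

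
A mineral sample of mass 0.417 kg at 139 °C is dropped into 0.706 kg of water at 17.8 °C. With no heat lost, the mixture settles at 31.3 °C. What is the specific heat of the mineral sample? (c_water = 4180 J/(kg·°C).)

Energy conservation, ΣQ = 0:
0.417×c×(31.3 − 139) + 0.706×4180×(31.3 − 17.8) = 0
-44.91 c = -39840
c = -39840/-44.91 ≈ 887.1 J/(kg·°C)

c ≈ 887 J/(kg·°C)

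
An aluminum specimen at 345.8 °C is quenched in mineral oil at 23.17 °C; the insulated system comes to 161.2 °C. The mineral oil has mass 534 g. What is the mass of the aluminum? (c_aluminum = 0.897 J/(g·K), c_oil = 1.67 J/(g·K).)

m ≈ 743 g

Taking heat into each body as positive, Σ m c ΔT = 0:
m×0.897×(161.2 − 345.8) + 534×1.67×(161.2 − 23.17) = 0
-165.59 m = -123092
m = -123092/-165.59 ≈ 743.4 g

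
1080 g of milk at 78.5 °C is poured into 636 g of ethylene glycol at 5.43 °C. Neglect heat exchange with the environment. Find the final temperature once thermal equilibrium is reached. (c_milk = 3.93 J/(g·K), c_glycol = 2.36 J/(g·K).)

T_f ≈ 59.4 °C

Energy conservation, ΣQ = 0:
1080×3.93×(T − 78.5) + 636×2.36×(T − 5.43) = 0
(4244.4 + 1501) T = 4244.4×78.5 + 1501×5.43
T = 341336 / 5745.4 = 59.4 °C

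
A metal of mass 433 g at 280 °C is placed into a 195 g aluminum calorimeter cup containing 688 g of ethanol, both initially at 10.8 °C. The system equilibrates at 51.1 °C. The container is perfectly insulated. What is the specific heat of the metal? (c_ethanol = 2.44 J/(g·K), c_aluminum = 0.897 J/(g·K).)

c ≈ 0.754 J/(g·K)

Taking heat into each body as positive, Σ m c ΔT = 0:
433×c×(51.1 − 280) + 688×2.44×(51.1 − 10.8) + 195×0.897×(51.1 − 10.8) = 0
-99114 c = -74701
c = -74701/-99114 ≈ 0.7537 J/(g·K)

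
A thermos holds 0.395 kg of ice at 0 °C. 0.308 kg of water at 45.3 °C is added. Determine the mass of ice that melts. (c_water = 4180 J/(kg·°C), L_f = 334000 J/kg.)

Cooling the water to 0 °C releases 0.308·4180·45.3 = 58321 J.
To melt every bit of ice: 0.395·334000 = 131930 J.
Since 58321 < 131930 J, not all the ice melts; equilibrium is at 0 °C.
m_melted·334000 = 58321  ⇒  m_melted ≈ 0.1746 kg.

m_melted ≈ 0.175 kg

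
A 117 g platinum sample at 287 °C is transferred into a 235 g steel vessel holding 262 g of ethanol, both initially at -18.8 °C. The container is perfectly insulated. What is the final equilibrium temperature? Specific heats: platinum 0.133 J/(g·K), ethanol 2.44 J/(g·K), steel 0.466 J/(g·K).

T_f ≈ -12.6 °C

Setting the total heat transfer to zero:
117·0.133·(T − 287) + 262·2.44·(T − (-18.8)) + 235·0.466·(T − (-18.8)) = 0
(15.56 + 639.28 + 109.51) T = 15.56·287 + 639.28·(-18.8) + 109.51·(-18.8)
T = -9611.2 / 764.35 = -12.6 °C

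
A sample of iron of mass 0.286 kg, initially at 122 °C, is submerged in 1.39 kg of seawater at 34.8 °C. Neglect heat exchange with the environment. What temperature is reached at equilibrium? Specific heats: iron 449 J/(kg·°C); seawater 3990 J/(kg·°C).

Heat gained plus heat lost sum to zero:
0.286*449*(T − 122) + 1.39*3990*(T − 34.8) = 0
128.41(T − 122) + 5546.1(T − 34.8) = 0
5674.5 T = 208671
T = 208671/5674.5 ≈ 36.77 °C

T_f ≈ 36.8 °C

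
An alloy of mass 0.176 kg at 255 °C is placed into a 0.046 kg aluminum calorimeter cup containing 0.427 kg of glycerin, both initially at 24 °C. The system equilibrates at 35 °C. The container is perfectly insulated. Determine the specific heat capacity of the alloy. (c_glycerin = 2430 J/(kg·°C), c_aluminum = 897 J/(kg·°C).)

Let T be the final temperature. ΣQ_i = 0:
0.176·c·(35 − 255) + 0.427·2430·(35 − 24) + 0.046·897·(35 − 24) = 0
-38.72 c = -11868
c = -11868/-38.72 ≈ 306.5 J/(kg·°C)

c ≈ 306 J/(kg·°C)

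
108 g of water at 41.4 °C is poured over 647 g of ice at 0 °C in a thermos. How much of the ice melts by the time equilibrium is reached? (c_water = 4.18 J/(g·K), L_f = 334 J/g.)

m_melted ≈ 56 g

Water can give up m c ΔT = 108×4.18×41.4 = 18690 J before reaching 0 °C.
Fully melting the ice requires m_ice L_f = 647×334 = 216098 J.
18690 J < 216098 J, so only part of the ice melts and the system sits at 0 °C.
m_melt = 18690 / L_f = 55.96 g.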